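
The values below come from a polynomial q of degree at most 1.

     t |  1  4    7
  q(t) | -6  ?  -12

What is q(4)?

-9

The 2 known points determine the degree-1 polynomial uniquely.
Write q(t) = at + b. Substituting each data point gives a linear system:
  a + b = -6
  7a + b = -12
Solving the system yields a = -1, b = -5.
So q(t) = -t - 5.
Then q(4) = -9.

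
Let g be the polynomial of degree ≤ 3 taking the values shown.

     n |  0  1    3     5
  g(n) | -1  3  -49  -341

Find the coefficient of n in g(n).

2

Write g(n) = an^3 + bn^2 + cn + d. Substituting each data point gives a linear system:
  d = -1
  a + b + c + d = 3
  27a + 9b + 3c + d = -49
  125a + 25b + 5c + d = -341
Solving the system yields a = -4, b = 6, c = 2, d = -1.
So g(n) = -4n^3 + 6n^2 + 2n - 1.
The coefficient of n is 2.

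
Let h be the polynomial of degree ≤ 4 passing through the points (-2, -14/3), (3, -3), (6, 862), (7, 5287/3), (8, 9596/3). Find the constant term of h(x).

-4

Write h(x) = ax^4 + bx^3 + cx^2 + dx + e. Substituting each data point gives a linear system:
  16a - 8b + 4c - 2d + e = -14/3
  81a + 27b + 9c + 3d + e = -3
  1296a + 216b + 36c + 6d + e = 862
  2401a + 343b + 49c + 7d + e = 5287/3
  4096a + 512b + 64c + 8d + e = 9596/3
Solving the system yields a = 1, b = -1, c = -6, d = 1/3, e = -4.
So h(x) = x^4 - x^3 - 6x^2 + (1/3)x - 4.
The constant term is -4.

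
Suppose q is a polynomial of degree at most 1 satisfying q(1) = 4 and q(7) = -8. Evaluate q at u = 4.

Write q(u) = au + b. Substituting each data point gives a linear system:
  a + b = 4
  7a + b = -8
Solving the system yields a = -2, b = 6.
So q(u) = -2u + 6.
Then q(4) = -2.

-2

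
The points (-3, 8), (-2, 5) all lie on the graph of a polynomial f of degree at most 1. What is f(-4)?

11

Using the Lagrange interpolation formula with nodes -3, -2:
  L_0(n) = (n + 2) / -1
  L_1(n) = (n + 3) / 1
Then f(n) = 8·L_0(n) + 5·L_1(n).
Expanding and collecting terms gives f(n) = -3n - 1.
Evaluating at n = -4: f(-4) = 11.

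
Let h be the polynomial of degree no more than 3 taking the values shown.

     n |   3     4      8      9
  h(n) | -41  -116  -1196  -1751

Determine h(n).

Using the Lagrange interpolation formula with nodes 3, 4, 8, 9:
  L_0(n) = (n - 4)(n - 8)(n - 9) / -30
  L_1(n) = (n - 3)(n - 8)(n - 9) / 20
  L_2(n) = (n - 3)(n - 4)(n - 9) / -20
  L_3(n) = (n - 3)(n - 4)(n - 8) / 30
Then h(n) = -41·L_0(n) - 116·L_1(n) - 1196·L_2(n) - 1751·L_3(n).
Expanding and collecting terms gives h(n) = -3n^3 + 6n^2 - 6n + 4.
Check: h(9) = -1751. ✓

h(n) = -3n^3 + 6n^2 - 6n + 4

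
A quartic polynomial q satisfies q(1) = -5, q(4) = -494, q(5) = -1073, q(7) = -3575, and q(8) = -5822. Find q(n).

Using the Lagrange interpolation formula with nodes 1, 4, 5, 7, 8:
  L_0(n) = (n - 4)(n - 5)(n - 7)(n - 8) / 504
  L_1(n) = (n - 1)(n - 5)(n - 7)(n - 8) / -36
  L_2(n) = (n - 1)(n - 4)(n - 7)(n - 8) / 24
  L_3(n) = (n - 1)(n - 4)(n - 5)(n - 8) / -36
  L_4(n) = (n - 1)(n - 4)(n - 5)(n - 7) / 84
Then q(n) = -5·L_0(n) - 494·L_1(n) - 1073·L_2(n) - 3575·L_3(n) - 5822·L_4(n).
Expanding and collecting terms gives q(n) = -n⁴ - 3n³ - 3n² + 2.
Check: q(7) = -3575. ✓

q(n) = -n^4 - 3n^3 - 3n^2 + 2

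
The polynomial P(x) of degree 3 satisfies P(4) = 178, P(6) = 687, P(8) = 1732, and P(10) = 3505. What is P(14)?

Using the Lagrange interpolation formula with nodes 4, 6, 8, 10:
  L_0(x) = (x - 6)(x - 8)(x - 10) / -48
  L_1(x) = (x - 4)(x - 8)(x - 10) / 16
  L_2(x) = (x - 4)(x - 6)(x - 10) / -16
  L_3(x) = (x - 4)(x - 6)(x - 8) / 48
Then P(x) = 178·L_0(x) + 687·L_1(x) + 1732·L_2(x) + 3505·L_3(x).
Expanding and collecting terms gives P(x) = 4x³ - 5x² + (1/2)x.
Evaluating at x = 14: P(14) = 10003.

10003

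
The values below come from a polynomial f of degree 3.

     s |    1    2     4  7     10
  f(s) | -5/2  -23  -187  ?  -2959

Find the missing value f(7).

-2021/2

The 4 known points determine the degree-3 polynomial uniquely.
Write f(s) = as^3 + bs^2 + cs + d. Substituting each data point gives a linear system:
  a + b + c + d = -5/2
  8a + 4b + 2c + d = -23
  64a + 16b + 4c + d = -187
  1000a + 100b + 10c + d = -2959
Solving the system yields a = -3, b = 1/2, c = -1, d = 1.
So f(s) = -3s^3 + (1/2)s^2 - s + 1.
Then f(7) = -2021/2.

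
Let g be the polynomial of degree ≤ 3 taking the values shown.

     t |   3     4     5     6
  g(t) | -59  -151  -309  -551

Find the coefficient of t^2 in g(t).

3

Write g(t) = at^3 + bt^2 + ct + d. Substituting each data point gives a linear system:
  27a + 9b + 3c + d = -59
  64a + 16b + 4c + d = -151
  125a + 25b + 5c + d = -309
  216a + 36b + 6c + d = -551
Solving the system yields a = -3, b = 3, c = -2, d = 1.
So g(t) = -3t^3 + 3t^2 - 2t + 1.
The coefficient of t^2 is 3.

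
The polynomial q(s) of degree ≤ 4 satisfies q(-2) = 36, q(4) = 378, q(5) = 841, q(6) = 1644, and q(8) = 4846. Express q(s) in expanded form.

Using the Lagrange interpolation formula with nodes -2, 4, 5, 6, 8:
  L_0(s) = (s - 4)(s - 5)(s - 6)(s - 8) / 3360
  L_1(s) = (s + 2)(s - 5)(s - 6)(s - 8) / -48
  L_2(s) = (s + 2)(s - 4)(s - 6)(s - 8) / 21
  L_3(s) = (s + 2)(s - 4)(s - 5)(s - 8) / -32
  L_4(s) = (s + 2)(s - 4)(s - 5)(s - 6) / 240
Then q(s) = 36·L_0(s) + 378·L_1(s) + 841·L_2(s) + 1644·L_3(s) + 4846·L_4(s).
Expanding and collecting terms gives q(s) = s^4 + s^3 + 4s^2 - 3s + 6.
Check: q(8) = 4846. ✓

q(s) = s^4 + s^3 + 4s^2 - 3s + 6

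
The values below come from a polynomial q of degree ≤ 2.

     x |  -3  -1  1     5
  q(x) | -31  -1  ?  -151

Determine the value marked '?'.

-11

The 3 known points determine the degree-2 polynomial uniquely.
Write q(x) = ax^2 + bx + c. Substituting each data point gives a linear system:
  9a - 3b + c = -31
  a - b + c = -1
  25a + 5b + c = -151
Solving the system yields a = -5, b = -5, c = -1.
So q(x) = -5x^2 - 5x - 1.
Then q(1) = -11.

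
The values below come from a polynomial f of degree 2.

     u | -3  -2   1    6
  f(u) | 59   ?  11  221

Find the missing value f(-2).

29

The 3 known points determine the degree-2 polynomial uniquely.
Write f(u) = au^2 + bu + c. Substituting each data point gives a linear system:
  9a - 3b + c = 59
  a + b + c = 11
  36a + 6b + c = 221
Solving the system yields a = 6, b = 0, c = 5.
So f(u) = 6u² + 5.
Then f(-2) = 29.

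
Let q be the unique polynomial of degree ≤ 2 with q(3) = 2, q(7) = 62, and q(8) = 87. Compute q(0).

Write q(x) = ax^2 + bx + c. Substituting each data point gives a linear system:
  9a + 3b + c = 2
  49a + 7b + c = 62
  64a + 8b + c = 87
Solving the system yields a = 2, b = -5, c = -1.
So q(x) = 2x^2 - 5x - 1.
Then q(0) = -1.

-1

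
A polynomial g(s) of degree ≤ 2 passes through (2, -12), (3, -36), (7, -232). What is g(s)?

g(s) = -5s^2 + s + 6

Using the Lagrange interpolation formula with nodes 2, 3, 7:
  L_0(s) = (s - 3)(s - 7) / 5
  L_1(s) = (s - 2)(s - 7) / -4
  L_2(s) = (s - 2)(s - 3) / 20
Then g(s) = -12·L_0(s) - 36·L_1(s) - 232·L_2(s).
Expanding and collecting terms gives g(s) = -5s^2 + s + 6.
Check: g(3) = -36. ✓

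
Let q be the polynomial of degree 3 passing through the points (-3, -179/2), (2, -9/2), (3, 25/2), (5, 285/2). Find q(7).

Using the Lagrange interpolation formula with nodes -3, 2, 3, 5:
  L_0(x) = (x - 2)(x - 3)(x - 5) / -240
  L_1(x) = (x + 3)(x - 3)(x - 5) / 15
  L_2(x) = (x + 3)(x - 2)(x - 5) / -12
  L_3(x) = (x + 3)(x - 2)(x - 3) / 48
Then q(x) = -179/2·L_0(x) - 9/2·L_1(x) + 25/2·L_2(x) + 285/2·L_3(x).
Expanding and collecting terms gives q(x) = 2x^3 - 4x^2 - x - 5/2.
Evaluating at x = 7: q(7) = 961/2.

961/2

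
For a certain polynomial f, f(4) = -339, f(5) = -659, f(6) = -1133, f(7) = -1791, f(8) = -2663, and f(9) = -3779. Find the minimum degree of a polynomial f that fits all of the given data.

Forward differences of the values at n = 4, 5, 6, 7, 8, 9:
  f  : -339  -659  -1133  -1791  -2663  -3779
  Δ  : -320  -474  -658  -872  -1116
  Δ^2: -154  -184  -214  -244
  Δ^3: -30  -30  -30
  Δ^4: 0  0
  Δ^5: 0
The third differences are constant (-30) and nonzero, while all higher differences vanish, so the minimal degree is 3.

3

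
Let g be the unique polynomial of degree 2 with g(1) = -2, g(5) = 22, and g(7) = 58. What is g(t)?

Using the Lagrange interpolation formula with nodes 1, 5, 7:
  L_0(t) = (t - 5)(t - 7) / 24
  L_1(t) = (t - 1)(t - 7) / -8
  L_2(t) = (t - 1)(t - 5) / 12
Then g(t) = -2·L_0(t) + 22·L_1(t) + 58·L_2(t).
Expanding and collecting terms gives g(t) = 2t^2 - 6t + 2.
Check: g(1) = -2. ✓

g(t) = 2t^2 - 6t + 2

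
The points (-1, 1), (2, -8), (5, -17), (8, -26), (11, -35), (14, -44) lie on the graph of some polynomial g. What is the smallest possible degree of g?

1

Forward differences of the values at s = -1, 2, 5, 8, 11, 14:
  g  : 1  -8  -17  -26  -35  -44
  Δ  : -9  -9  -9  -9  -9
  Δ^2: 0  0  0  0
  Δ^3: 0  0  0
  Δ^4: 0  0
  Δ^5: 0
The first differences are constant (-9) and nonzero, while all higher differences vanish, so the minimal degree is 1.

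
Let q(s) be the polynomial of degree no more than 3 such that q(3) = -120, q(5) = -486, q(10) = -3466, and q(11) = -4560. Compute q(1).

Using the Lagrange interpolation formula with nodes 3, 5, 10, 11:
  L_0(s) = (s - 5)(s - 10)(s - 11) / -112
  L_1(s) = (s - 3)(s - 10)(s - 11) / 60
  L_2(s) = (s - 3)(s - 5)(s - 11) / -35
  L_3(s) = (s - 3)(s - 5)(s - 10) / 48
Then q(s) = -120·L_0(s) - 486·L_1(s) - 3466·L_2(s) - 4560·L_3(s).
Expanding and collecting terms gives q(s) = -3s^3 - 5s^2 + 4s - 6.
Evaluating at s = 1: q(1) = -10.

-10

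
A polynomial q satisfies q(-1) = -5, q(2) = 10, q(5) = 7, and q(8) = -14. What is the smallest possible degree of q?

Forward differences of the values at s = -1, 2, 5, 8:
  q  : -5  10  7  -14
  Δ  : 15  -3  -21
  Δ^2: -18  -18
  Δ^3: 0
The second differences are constant (-18) and nonzero, while all higher differences vanish, so the minimal degree is 2.

2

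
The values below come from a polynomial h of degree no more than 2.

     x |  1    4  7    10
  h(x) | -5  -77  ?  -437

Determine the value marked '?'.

-221

On equispaced nodes a degree-2 polynomial has vanishing third forward difference, so
  - h(1) + 3·h(4) - 3·h(7) + h(10) = 0.
Substituting the known values and solving for h(7):
  -3·h(7) = 663
  h(7) = -221.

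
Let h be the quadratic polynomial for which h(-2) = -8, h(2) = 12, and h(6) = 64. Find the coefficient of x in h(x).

Write h(x) = ax^2 + bx + c. Substituting each data point gives a linear system:
  4a - 2b + c = -8
  4a + 2b + c = 12
  36a + 6b + c = 64
Solving the system yields a = 1, b = 5, c = -2.
So h(x) = x^2 + 5x - 2.
The coefficient of x is 5.

5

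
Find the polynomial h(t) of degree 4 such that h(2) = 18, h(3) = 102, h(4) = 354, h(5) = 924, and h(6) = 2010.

Write h(t) = at^4 + bt^3 + ct^2 + dt + e. Substituting each data point gives a linear system:
  16a + 8b + 4c + 2d + e = 18
  81a + 27b + 9c + 3d + e = 102
  256a + 64b + 16c + 4d + e = 354
  625a + 125b + 25c + 5d + e = 924
  1296a + 216b + 36c + 6d + e = 2010
Solving the system yields a = 2, b = -3, c = 1, d = 6, e = -6.
So h(t) = 2t^4 - 3t^3 + t^2 + 6t - 6.
Check: h(6) = 2010. ✓

h(t) = 2t^4 - 3t^3 + t^2 + 6t - 6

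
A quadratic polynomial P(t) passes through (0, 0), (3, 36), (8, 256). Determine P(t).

Write P(t) = at^2 + bt + c. Substituting each data point gives a linear system:
  c = 0
  9a + 3b + c = 36
  64a + 8b + c = 256
Solving the system yields a = 4, b = 0, c = 0.
So P(t) = 4t².
Check: P(3) = 36. ✓

P(t) = 4t^2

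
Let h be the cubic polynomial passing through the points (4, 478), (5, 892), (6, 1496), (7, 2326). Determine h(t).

Write h(t) = at^3 + bt^2 + ct + d. Substituting each data point gives a linear system:
  64a + 16b + 4c + d = 478
  125a + 25b + 5c + d = 892
  216a + 36b + 6c + d = 1496
  343a + 49b + 7c + d = 2326
Solving the system yields a = 6, b = 5, c = 3, d = 2.
So h(t) = 6t^3 + 5t^2 + 3t + 2.
Check: h(7) = 2326. ✓

h(t) = 6t^3 + 5t^2 + 3t + 2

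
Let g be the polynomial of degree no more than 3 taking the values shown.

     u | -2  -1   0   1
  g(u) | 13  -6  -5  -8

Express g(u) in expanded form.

Write g(u) = au^3 + bu^2 + cu + d. Substituting each data point gives a linear system:
  -8a + 4b - 2c + d = 13
  -a + b - c + d = -6
  d = -5
  a + b + c + d = -8
Solving the system yields a = -4, b = -2, c = 3, d = -5.
So g(u) = -4u^3 - 2u^2 + 3u - 5.
Check: g(-1) = -6. ✓

g(u) = -4u^3 - 2u^2 + 3u - 5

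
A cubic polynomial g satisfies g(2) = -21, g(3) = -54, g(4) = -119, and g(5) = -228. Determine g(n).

Write g(n) = an^3 + bn^2 + cn + d. Substituting each data point gives a linear system:
  8a + 4b + 2c + d = -21
  27a + 9b + 3c + d = -54
  64a + 16b + 4c + d = -119
  125a + 25b + 5c + d = -228
Solving the system yields a = -2, b = 2, c = -5, d = -3.
So g(n) = -2n^3 + 2n^2 - 5n - 3.
Check: g(3) = -54. ✓

g(n) = -2n^3 + 2n^2 - 5n - 3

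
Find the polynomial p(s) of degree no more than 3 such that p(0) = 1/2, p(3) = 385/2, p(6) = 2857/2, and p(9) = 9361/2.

p(s) = 6s^3 + 4s^2 - 2s + 1/2

Using the Lagrange interpolation formula with nodes 0, 3, 6, 9:
  L_0(s) = (s - 3)(s - 6)(s - 9) / -162
  L_1(s) = s(s - 6)(s - 9) / 54
  L_2(s) = s(s - 3)(s - 9) / -54
  L_3(s) = s(s - 3)(s - 6) / 162
Then p(s) = 1/2·L_0(s) + 385/2·L_1(s) + 2857/2·L_2(s) + 9361/2·L_3(s).
Expanding and collecting terms gives p(s) = 6s^3 + 4s^2 - 2s + 1/2.
Check: p(9) = 9361/2. ✓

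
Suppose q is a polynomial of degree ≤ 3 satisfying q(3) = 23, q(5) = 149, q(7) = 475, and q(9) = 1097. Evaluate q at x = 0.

Write q(x) = ax^3 + bx^2 + cx + d. Substituting each data point gives a linear system:
  27a + 9b + 3c + d = 23
  125a + 25b + 5c + d = 149
  343a + 49b + 7c + d = 475
  729a + 81b + 9c + d = 1097
Solving the system yields a = 2, b = -5, c = 5, d = -1.
So q(x) = 2x^3 - 5x^2 + 5x - 1.
Then q(0) = -1.

-1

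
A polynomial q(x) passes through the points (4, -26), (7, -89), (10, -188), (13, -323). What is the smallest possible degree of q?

Forward differences of the values at x = 4, 7, 10, 13:
  q  : -26  -89  -188  -323
  Δ  : -63  -99  -135
  Δ^2: -36  -36
  Δ^3: 0
The second differences are constant (-36) and nonzero, while all higher differences vanish, so the minimal degree is 2.

2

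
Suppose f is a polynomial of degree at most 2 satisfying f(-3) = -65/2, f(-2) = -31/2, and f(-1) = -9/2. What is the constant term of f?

Write f(n) = an^2 + bn + c. Substituting each data point gives a linear system:
  9a - 3b + c = -65/2
  4a - 2b + c = -31/2
  a - b + c = -9/2
Solving the system yields a = -3, b = 2, c = 1/2.
So f(n) = -3n^2 + 2n + 1/2.
The constant term is 1/2.

1/2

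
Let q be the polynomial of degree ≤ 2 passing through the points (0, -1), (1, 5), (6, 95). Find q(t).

Write q(t) = at^2 + bt + c. Substituting each data point gives a linear system:
  c = -1
  a + b + c = 5
  36a + 6b + c = 95
Solving the system yields a = 2, b = 4, c = -1.
So q(t) = 2t^2 + 4t - 1.
Check: q(0) = -1. ✓

q(t) = 2t^2 + 4t - 1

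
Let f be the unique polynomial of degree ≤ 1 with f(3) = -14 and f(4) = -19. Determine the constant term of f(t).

1

Write f(t) = at + b. Substituting each data point gives a linear system:
  3a + b = -14
  4a + b = -19
Solving the system yields a = -5, b = 1.
So f(t) = -5t + 1.
The constant term is 1.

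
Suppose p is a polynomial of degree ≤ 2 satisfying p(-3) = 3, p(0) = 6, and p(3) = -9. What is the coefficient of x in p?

-2

Write p(x) = ax^2 + bx + c. Substituting each data point gives a linear system:
  9a - 3b + c = 3
  c = 6
  9a + 3b + c = -9
Solving the system yields a = -1, b = -2, c = 6.
So p(x) = -x^2 - 2x + 6.
The coefficient of x is -2.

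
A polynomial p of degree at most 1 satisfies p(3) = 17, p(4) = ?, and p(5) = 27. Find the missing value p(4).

22

On equispaced nodes a degree-1 polynomial has vanishing second forward difference, so
  p(3) - 2·p(4) + p(5) = 0.
Substituting the known values and solving for p(4):
  -2·p(4) = -44
  p(4) = 22.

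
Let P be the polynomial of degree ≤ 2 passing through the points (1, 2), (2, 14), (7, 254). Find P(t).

Using the Lagrange interpolation formula with nodes 1, 2, 7:
  L_0(t) = (t - 2)(t - 7) / 6
  L_1(t) = (t - 1)(t - 7) / -5
  L_2(t) = (t - 1)(t - 2) / 30
Then P(t) = 2·L_0(t) + 14·L_1(t) + 254·L_2(t).
Expanding and collecting terms gives P(t) = 6t² - 6t + 2.
Check: P(1) = 2. ✓

P(t) = 6t^2 - 6t + 2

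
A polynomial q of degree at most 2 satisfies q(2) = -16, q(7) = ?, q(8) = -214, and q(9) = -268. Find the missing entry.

-166

The 3 known points determine the degree-2 polynomial uniquely.
Write q(t) = at^2 + bt + c. Substituting each data point gives a linear system:
  4a + 2b + c = -16
  64a + 8b + c = -214
  81a + 9b + c = -268
Solving the system yields a = -3, b = -3, c = 2.
So q(t) = -3t^2 - 3t + 2.
Then q(7) = -166.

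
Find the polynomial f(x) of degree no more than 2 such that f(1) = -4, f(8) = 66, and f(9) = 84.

Using the Lagrange interpolation formula with nodes 1, 8, 9:
  L_0(x) = (x - 8)(x - 9) / 56
  L_1(x) = (x - 1)(x - 9) / -7
  L_2(x) = (x - 1)(x - 8) / 8
Then f(x) = -4·L_0(x) + 66·L_1(x) + 84·L_2(x).
Expanding and collecting terms gives f(x) = x^2 + x - 6.
Check: f(9) = 84. ✓

f(x) = x^2 + x - 6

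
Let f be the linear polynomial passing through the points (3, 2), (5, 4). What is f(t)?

Using the Lagrange interpolation formula with nodes 3, 5:
  L_0(t) = (t - 5) / -2
  L_1(t) = (t - 3) / 2
Then f(t) = 2·L_0(t) + 4·L_1(t).
Expanding and collecting terms gives f(t) = t - 1.
Check: f(3) = 2. ✓

f(t) = t - 1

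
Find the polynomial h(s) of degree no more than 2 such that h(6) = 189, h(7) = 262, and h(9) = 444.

Write h(s) = as^2 + bs + c. Substituting each data point gives a linear system:
  36a + 6b + c = 189
  49a + 7b + c = 262
  81a + 9b + c = 444
Solving the system yields a = 6, b = -5, c = 3.
So h(s) = 6s² - 5s + 3.
Check: h(6) = 189. ✓

h(s) = 6s^2 - 5s + 3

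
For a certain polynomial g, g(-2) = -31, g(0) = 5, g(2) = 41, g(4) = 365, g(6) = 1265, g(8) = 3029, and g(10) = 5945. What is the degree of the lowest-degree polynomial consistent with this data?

Forward differences of the values at t = -2, 0, 2, 4, 6, 8, 10:
  g  : -31  5  41  365  1265  3029  5945
  Δ  : 36  36  324  900  1764  2916
  Δ^2: 0  288  576  864  1152
  Δ^3: 288  288  288  288
  Δ^4: 0  0  0
  Δ^5: 0  0
  Δ^6: 0
The third differences are constant (288) and nonzero, while all higher differences vanish, so the minimal degree is 3.

3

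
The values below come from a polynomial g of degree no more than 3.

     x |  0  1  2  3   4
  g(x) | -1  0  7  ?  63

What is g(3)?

26

On equispaced nodes a degree-3 polynomial has vanishing fourth forward difference, so
  g(0) - 4·g(1) + 6·g(2) - 4·g(3) + g(4) = 0.
Substituting the known values and solving for g(3):
  -4·g(3) = -104
  g(3) = 26.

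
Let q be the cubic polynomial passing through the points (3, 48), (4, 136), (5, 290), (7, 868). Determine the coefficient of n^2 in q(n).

-3

Write q(n) = an^3 + bn^2 + cn + d. Substituting each data point gives a linear system:
  27a + 9b + 3c + d = 48
  64a + 16b + 4c + d = 136
  125a + 25b + 5c + d = 290
  343a + 49b + 7c + d = 868
Solving the system yields a = 3, b = -3, c = -2, d = 0.
So q(n) = 3n^3 - 3n^2 - 2n.
The coefficient of n^2 is -3.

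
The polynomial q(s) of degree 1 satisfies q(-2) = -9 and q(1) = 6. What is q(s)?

q(s) = 5s + 1

Write q(s) = as + b. Substituting each data point gives a linear system:
  -2a + b = -9
  a + b = 6
Solving the system yields a = 5, b = 1.
So q(s) = 5s + 1.
Check: q(1) = 6. ✓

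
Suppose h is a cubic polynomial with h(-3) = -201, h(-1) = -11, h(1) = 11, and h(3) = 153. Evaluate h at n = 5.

703

Write h(n) = an^3 + bn^2 + cn + d. Substituting each data point gives a linear system:
  -27a + 9b - 3c + d = -201
  -a + b - c + d = -11
  a + b + c + d = 11
  27a + 9b + 3c + d = 153
Solving the system yields a = 6, b = -3, c = 5, d = 3.
So h(n) = 6n³ - 3n² + 5n + 3.
Then h(5) = 703.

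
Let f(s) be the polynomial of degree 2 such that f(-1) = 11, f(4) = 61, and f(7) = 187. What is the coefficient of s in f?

-2

Write f(s) = as^2 + bs + c. Substituting each data point gives a linear system:
  a - b + c = 11
  16a + 4b + c = 61
  49a + 7b + c = 187
Solving the system yields a = 4, b = -2, c = 5.
So f(s) = 4s² - 2s + 5.
The coefficient of s is -2.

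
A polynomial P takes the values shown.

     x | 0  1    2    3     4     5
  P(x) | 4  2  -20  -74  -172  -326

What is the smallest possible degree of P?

3

Forward differences of the values at x = 0, 1, 2, 3, 4, 5:
  P  : 4  2  -20  -74  -172  -326
  Δ  : -2  -22  -54  -98  -154
  Δ^2: -20  -32  -44  -56
  Δ^3: -12  -12  -12
  Δ^4: 0  0
  Δ^5: 0
The third differences are constant (-12) and nonzero, while all higher differences vanish, so the minimal degree is 3.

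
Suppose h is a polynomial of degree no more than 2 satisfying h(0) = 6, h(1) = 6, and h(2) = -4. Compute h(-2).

-24

Using the Lagrange interpolation formula with nodes 0, 1, 2:
  L_0(n) = (n - 1)(n - 2) / 2
  L_1(n) = n(n - 2) / -1
  L_2(n) = n(n - 1) / 2
Then h(n) = 6·L_0(n) + 6·L_1(n) - 4·L_2(n).
Expanding and collecting terms gives h(n) = -5n^2 + 5n + 6.
Evaluating at n = -2: h(-2) = -24.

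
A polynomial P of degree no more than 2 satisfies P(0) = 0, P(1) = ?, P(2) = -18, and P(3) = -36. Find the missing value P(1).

-6

The 3 known points determine the degree-2 polynomial uniquely.
Write P(u) = au^2 + bu + c. Substituting each data point gives a linear system:
  c = 0
  4a + 2b + c = -18
  9a + 3b + c = -36
Solving the system yields a = -3, b = -3, c = 0.
So P(u) = -3u² - 3u.
Then P(1) = -6.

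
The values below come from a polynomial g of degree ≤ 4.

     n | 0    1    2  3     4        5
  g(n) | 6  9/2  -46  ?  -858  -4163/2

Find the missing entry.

-537/2

The 5 known points determine the degree-4 polynomial uniquely.
Write g(n) = an^4 + bn^3 + cn^2 + dn + e. Substituting each data point gives a linear system:
  e = 6
  a + b + c + d + e = 9/2
  16a + 8b + 4c + 2d + e = -46
  256a + 64b + 16c + 4d + e = -858
  625a + 125b + 25c + 5d + e = -4163/2
Solving the system yields a = -3, b = -5/2, c = 4, d = 0, e = 6.
So g(n) = -3n^4 - (5/2)n^3 + 4n^2 + 6.
Then g(3) = -537/2.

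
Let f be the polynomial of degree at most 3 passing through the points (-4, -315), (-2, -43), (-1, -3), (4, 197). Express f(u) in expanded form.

f(u) = 4u^3 - 4u^2 + 5

Using the Lagrange interpolation formula with nodes -4, -2, -1, 4:
  L_0(u) = (u + 2)(u + 1)(u - 4) / -48
  L_1(u) = (u + 4)(u + 1)(u - 4) / 12
  L_2(u) = (u + 4)(u + 2)(u - 4) / -15
  L_3(u) = (u + 4)(u + 2)(u + 1) / 240
Then f(u) = -315·L_0(u) - 43·L_1(u) - 3·L_2(u) + 197·L_3(u).
Expanding and collecting terms gives f(u) = 4u^3 - 4u^2 + 5.
Check: f(-1) = -3. ✓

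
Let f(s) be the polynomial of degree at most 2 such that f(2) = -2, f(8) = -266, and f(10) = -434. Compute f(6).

Write f(s) = as^2 + bs + c. Substituting each data point gives a linear system:
  4a + 2b + c = -2
  64a + 8b + c = -266
  100a + 10b + c = -434
Solving the system yields a = -5, b = 6, c = 6.
So f(s) = -5s^2 + 6s + 6.
Then f(6) = -138.

-138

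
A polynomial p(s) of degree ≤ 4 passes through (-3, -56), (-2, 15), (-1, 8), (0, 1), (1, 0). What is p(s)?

p(s) = -3s^4 - 5s^3 + 6s^2 + s + 1

Write p(s) = as^4 + bs^3 + cs^2 + ds + e. Substituting each data point gives a linear system:
  81a - 27b + 9c - 3d + e = -56
  16a - 8b + 4c - 2d + e = 15
  a - b + c - d + e = 8
  e = 1
  a + b + c + d + e = 0
Solving the system yields a = -3, b = -5, c = 6, d = 1, e = 1.
So p(s) = -3s^4 - 5s^3 + 6s^2 + s + 1.
Check: p(-3) = -56. ✓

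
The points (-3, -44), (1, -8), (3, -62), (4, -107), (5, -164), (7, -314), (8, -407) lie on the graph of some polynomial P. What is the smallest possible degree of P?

Divided differences on the nodes -3, 1, 3, 4, 5, 7, 8:
  order 0: -44  -8  -62  -107  -164  -314  -407
  order 1: 9  -27  -45  -57  -75  -93
  order 2: -6  -6  -6  -6  -6
  order 3: 0  0  0  0
  order 4: 0  0  0
  order 5: 0  0
  order 6: 0
The order-2 divided differences are all -6 (nonzero) and every higher order vanishes, so the data lies on a polynomial of degree exactly 2.

2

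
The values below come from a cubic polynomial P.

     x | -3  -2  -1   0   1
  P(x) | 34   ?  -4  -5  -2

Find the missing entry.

7

On equispaced nodes a degree-3 polynomial has vanishing fourth forward difference, so
  P(-3) - 4·P(-2) + 6·P(-1) - 4·P(0) + P(1) = 0.
Substituting the known values and solving for P(-2):
  -4·P(-2) = -28
  P(-2) = 7.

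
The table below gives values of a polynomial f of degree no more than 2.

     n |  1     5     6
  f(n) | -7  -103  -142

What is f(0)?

2

Using the Lagrange interpolation formula with nodes 1, 5, 6:
  L_0(n) = (n - 5)(n - 6) / 20
  L_1(n) = (n - 1)(n - 6) / -4
  L_2(n) = (n - 1)(n - 5) / 5
Then f(n) = -7·L_0(n) - 103·L_1(n) - 142·L_2(n).
Expanding and collecting terms gives f(n) = -3n² - 6n + 2.
Evaluating at n = 0: f(0) = 2.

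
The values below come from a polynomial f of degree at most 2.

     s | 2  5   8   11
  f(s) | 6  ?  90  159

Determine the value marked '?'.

The 3 known points determine the degree-2 polynomial uniquely.
Write f(s) = as^2 + bs + c. Substituting each data point gives a linear system:
  4a + 2b + c = 6
  64a + 8b + c = 90
  121a + 11b + c = 159
Solving the system yields a = 1, b = 4, c = -6.
So f(s) = s^2 + 4s - 6.
Then f(5) = 39.

39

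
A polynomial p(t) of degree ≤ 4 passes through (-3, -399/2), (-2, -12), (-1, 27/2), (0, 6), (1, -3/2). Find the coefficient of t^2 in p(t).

Write p(t) = at^4 + bt^3 + ct^2 + dt + e. Substituting each data point gives a linear system:
  81a - 27b + 9c - 3d + e = -399/2
  16a - 8b + 4c - 2d + e = -12
  a - b + c - d + e = 27/2
  e = 6
  a + b + c + d + e = -3/2
Solving the system yields a = -4, b = -5/2, c = 4, d = -5, e = 6.
So p(t) = -4t⁴ - (5/2)t³ + 4t² - 5t + 6.
The coefficient of t^2 is 4.

4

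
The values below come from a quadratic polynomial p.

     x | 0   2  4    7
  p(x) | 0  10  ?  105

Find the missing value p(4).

36

The 3 known points determine the degree-2 polynomial uniquely.
Write p(x) = ax^2 + bx + c. Substituting each data point gives a linear system:
  c = 0
  4a + 2b + c = 10
  49a + 7b + c = 105
Solving the system yields a = 2, b = 1, c = 0.
So p(x) = 2x² + x.
Then p(4) = 36.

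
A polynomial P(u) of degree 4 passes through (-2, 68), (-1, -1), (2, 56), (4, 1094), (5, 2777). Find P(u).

P(u) = 5u^4 - 2u^3 - 5u^2 + 5u + 2

Write P(u) = au^4 + bu^3 + cu^2 + du + e. Substituting each data point gives a linear system:
  16a - 8b + 4c - 2d + e = 68
  a - b + c - d + e = -1
  16a + 8b + 4c + 2d + e = 56
  256a + 64b + 16c + 4d + e = 1094
  625a + 125b + 25c + 5d + e = 2777
Solving the system yields a = 5, b = -2, c = -5, d = 5, e = 2.
So P(u) = 5u^4 - 2u^3 - 5u^2 + 5u + 2.
Check: P(2) = 56. ✓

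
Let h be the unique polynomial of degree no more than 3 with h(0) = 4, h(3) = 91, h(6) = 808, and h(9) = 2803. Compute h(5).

Forward differences of the values at s = 0, 3, 6, 9:
  h  : 4  91  808  2803
  Δ  : 87  717  1995
  Δ^2: 630  1278
  Δ^3: 648
The third differences are constant, confirming degree 3.
Interpolating (Newton forward form) and evaluating at s = 5 gives h(5) = 459.

459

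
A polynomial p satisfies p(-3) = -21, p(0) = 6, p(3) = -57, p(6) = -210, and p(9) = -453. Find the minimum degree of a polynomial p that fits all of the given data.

Forward differences of the values at u = -3, 0, 3, 6, 9:
  p  : -21  6  -57  -210  -453
  Δ  : 27  -63  -153  -243
  Δ^2: -90  -90  -90
  Δ^3: 0  0
  Δ^4: 0
The second differences are constant (-90) and nonzero, while all higher differences vanish, so the minimal degree is 2.

2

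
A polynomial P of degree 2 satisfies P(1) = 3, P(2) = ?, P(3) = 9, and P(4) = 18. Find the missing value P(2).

On equispaced nodes a degree-2 polynomial has vanishing third forward difference, so
  - P(1) + 3·P(2) - 3·P(3) + P(4) = 0.
Substituting the known values and solving for P(2):
  3·P(2) = 12
  P(2) = 4.

4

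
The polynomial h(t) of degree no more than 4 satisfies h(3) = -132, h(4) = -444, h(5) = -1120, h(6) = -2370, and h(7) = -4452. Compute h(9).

-12384

Write h(t) = at^4 + bt^3 + ct^2 + dt + e. Substituting each data point gives a linear system:
  81a + 27b + 9c + 3d + e = -132
  256a + 64b + 16c + 4d + e = -444
  625a + 125b + 25c + 5d + e = -1120
  1296a + 216b + 36c + 6d + e = -2370
  2401a + 343b + 49c + 7d + e = -4452
Solving the system yields a = -2, b = 1, c = 0, d = 1, e = 0.
So h(t) = -2t^4 + t^3 + t.
Then h(9) = -12384.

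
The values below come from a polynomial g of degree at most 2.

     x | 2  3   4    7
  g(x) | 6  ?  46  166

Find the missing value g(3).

22

The 3 known points determine the degree-2 polynomial uniquely.
Write g(x) = ax^2 + bx + c. Substituting each data point gives a linear system:
  4a + 2b + c = 6
  16a + 4b + c = 46
  49a + 7b + c = 166
Solving the system yields a = 4, b = -4, c = -2.
So g(x) = 4x^2 - 4x - 2.
Then g(3) = 22.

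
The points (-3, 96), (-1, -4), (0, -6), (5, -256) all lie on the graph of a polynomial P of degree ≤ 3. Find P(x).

P(x) = -3x^3 + 4x^2 + 5x - 6

Using the Lagrange interpolation formula with nodes -3, -1, 0, 5:
  L_0(x) = (x + 1)x(x - 5) / -48
  L_1(x) = (x + 3)x(x - 5) / 12
  L_2(x) = (x + 3)(x + 1)(x - 5) / -15
  L_3(x) = (x + 3)(x + 1)x / 240
Then P(x) = 96·L_0(x) - 4·L_1(x) - 6·L_2(x) - 256·L_3(x).
Expanding and collecting terms gives P(x) = -3x^3 + 4x^2 + 5x - 6.
Check: P(-1) = -4. ✓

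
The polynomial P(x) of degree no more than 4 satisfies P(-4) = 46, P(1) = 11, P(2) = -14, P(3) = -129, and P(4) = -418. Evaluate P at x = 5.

-989

Write P(x) = ax^4 + bx^3 + cx^2 + dx + e. Substituting each data point gives a linear system:
  256a - 64b + 16c - 4d + e = 46
  a + b + c + d + e = 11
  16a + 8b + 4c + 2d + e = -14
  81a + 27b + 9c + 3d + e = -129
  256a + 64b + 16c + 4d + e = -418
Solving the system yields a = -1, b = -4, c = 4, d = 6, e = 6.
So P(x) = -x^4 - 4x^3 + 4x^2 + 6x + 6.
Then P(5) = -989.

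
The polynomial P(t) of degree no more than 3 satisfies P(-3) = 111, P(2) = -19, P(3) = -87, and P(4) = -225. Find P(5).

Write P(t) = at^3 + bt^2 + ct + d. Substituting each data point gives a linear system:
  -27a + 9b - 3c + d = 111
  8a + 4b + 2c + d = -19
  27a + 9b + 3c + d = -87
  64a + 16b + 4c + d = -225
Solving the system yields a = -4, b = 1, c = 3, d = 3.
So P(t) = -4t^3 + t^2 + 3t + 3.
Then P(5) = -457.

-457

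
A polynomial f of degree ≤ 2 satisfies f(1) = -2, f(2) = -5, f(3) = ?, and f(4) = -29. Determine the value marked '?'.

-14

The 3 known points determine the degree-2 polynomial uniquely.
Write f(n) = an^2 + bn + c. Substituting each data point gives a linear system:
  a + b + c = -2
  4a + 2b + c = -5
  16a + 4b + c = -29
Solving the system yields a = -3, b = 6, c = -5.
So f(n) = -3n^2 + 6n - 5.
Then f(3) = -14.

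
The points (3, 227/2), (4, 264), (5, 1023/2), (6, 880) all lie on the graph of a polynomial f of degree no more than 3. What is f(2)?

Forward differences of the values at x = 3, 4, 5, 6:
  f  : 227/2  264  1023/2  880
  Δ  : 301/2  495/2  737/2
  Δ^2: 97  121
  Δ^3: 24
The third differences are constant, confirming degree 3.
Interpolating (Newton forward form) and evaluating at x = 2 gives f(2) = 36.

36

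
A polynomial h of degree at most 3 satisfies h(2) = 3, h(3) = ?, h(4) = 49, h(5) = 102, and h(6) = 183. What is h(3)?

On equispaced nodes a degree-3 polynomial has vanishing fourth forward difference, so
  h(2) - 4·h(3) + 6·h(4) - 4·h(5) + h(6) = 0.
Substituting the known values and solving for h(3):
  -4·h(3) = -72
  h(3) = 18.

18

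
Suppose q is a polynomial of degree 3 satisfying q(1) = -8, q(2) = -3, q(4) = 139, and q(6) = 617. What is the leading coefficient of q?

4

Write q(n) = an^3 + bn^2 + cn + d. Substituting each data point gives a linear system:
  a + b + c + d = -8
  8a + 4b + 2c + d = -3
  64a + 16b + 4c + d = 139
  216a + 36b + 6c + d = 617
Solving the system yields a = 4, b = -6, c = -5, d = -1.
So q(n) = 4n³ - 6n² - 5n - 1.
The leading coefficient is 4.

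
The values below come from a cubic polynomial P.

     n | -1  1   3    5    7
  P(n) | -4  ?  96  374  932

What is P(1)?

The 4 known points determine the degree-3 polynomial uniquely.
Write P(n) = an^3 + bn^2 + cn + d. Substituting each data point gives a linear system:
  -a + b - c + d = -4
  27a + 9b + 3c + d = 96
  125a + 25b + 5c + d = 374
  343a + 49b + 7c + d = 932
Solving the system yields a = 2, b = 5, c = 1, d = -6.
So P(n) = 2n^3 + 5n^2 + n - 6.
Then P(1) = 2.

2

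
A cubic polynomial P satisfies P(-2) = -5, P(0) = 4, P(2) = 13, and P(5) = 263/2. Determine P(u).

Write P(u) = au^3 + bu^2 + cu + d. Substituting each data point gives a linear system:
  -8a + 4b - 2c + d = -5
  d = 4
  8a + 4b + 2c + d = 13
  125a + 25b + 5c + d = 263/2
Solving the system yields a = 1, b = 0, c = 1/2, d = 4.
So P(u) = u^3 + (1/2)u + 4.
Check: P(5) = 263/2. ✓

P(u) = u^3 + (1/2)u + 4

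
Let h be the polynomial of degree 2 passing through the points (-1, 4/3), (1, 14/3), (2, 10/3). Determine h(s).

Write h(s) = as^2 + bs + c. Substituting each data point gives a linear system:
  a - b + c = 4/3
  a + b + c = 14/3
  4a + 2b + c = 10/3
Solving the system yields a = -1, b = 5/3, c = 4.
So h(s) = -s^2 + (5/3)s + 4.
Check: h(1) = 14/3. ✓

h(s) = -s^2 + (5/3)s + 4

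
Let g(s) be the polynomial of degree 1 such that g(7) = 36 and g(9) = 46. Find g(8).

41

Write g(s) = as + b. Substituting each data point gives a linear system:
  7a + b = 36
  9a + b = 46
Solving the system yields a = 5, b = 1.
So g(s) = 5s + 1.
Then g(8) = 41.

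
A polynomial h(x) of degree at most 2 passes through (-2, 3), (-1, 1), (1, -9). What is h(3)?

-27

Write h(x) = ax^2 + bx + c. Substituting each data point gives a linear system:
  4a - 2b + c = 3
  a - b + c = 1
  a + b + c = -9
Solving the system yields a = -1, b = -5, c = -3.
So h(x) = -x^2 - 5x - 3.
Then h(3) = -27.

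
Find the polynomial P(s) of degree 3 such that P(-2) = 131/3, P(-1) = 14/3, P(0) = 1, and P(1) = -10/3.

P(s) = -6s^3 - (1/3)s^2 + 2s + 1

Using the Lagrange interpolation formula with nodes -2, -1, 0, 1:
  L_0(s) = (s + 1)s(s - 1) / -6
  L_1(s) = (s + 2)s(s - 1) / 2
  L_2(s) = (s + 2)(s + 1)(s - 1) / -2
  L_3(s) = (s + 2)(s + 1)s / 6
Then P(s) = 131/3·L_0(s) + 14/3·L_1(s) + 1·L_2(s) - 10/3·L_3(s).
Expanding and collecting terms gives P(s) = -6s³ - (1/3)s² + 2s + 1.
Check: P(-1) = 14/3. ✓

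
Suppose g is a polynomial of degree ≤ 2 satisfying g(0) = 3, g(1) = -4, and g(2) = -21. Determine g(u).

Using the Lagrange interpolation formula with nodes 0, 1, 2:
  L_0(u) = (u - 1)(u - 2) / 2
  L_1(u) = u(u - 2) / -1
  L_2(u) = u(u - 1) / 2
Then g(u) = 3·L_0(u) - 4·L_1(u) - 21·L_2(u).
Expanding and collecting terms gives g(u) = -5u^2 - 2u + 3.
Check: g(1) = -4. ✓

g(u) = -5u^2 - 2u + 3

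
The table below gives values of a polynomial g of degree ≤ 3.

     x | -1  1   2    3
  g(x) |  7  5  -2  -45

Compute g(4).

Using the Lagrange interpolation formula with nodes -1, 1, 2, 3:
  L_0(x) = (x - 1)(x - 2)(x - 3) / -24
  L_1(x) = (x + 1)(x - 2)(x - 3) / 4
  L_2(x) = (x + 1)(x - 1)(x - 3) / -3
  L_3(x) = (x + 1)(x - 1)(x - 2) / 8
Then g(x) = 7·L_0(x) + 5·L_1(x) - 2·L_2(x) - 45·L_3(x).
Expanding and collecting terms gives g(x) = -4x^3 + 6x^2 + 3x.
Evaluating at x = 4: g(4) = -148.

-148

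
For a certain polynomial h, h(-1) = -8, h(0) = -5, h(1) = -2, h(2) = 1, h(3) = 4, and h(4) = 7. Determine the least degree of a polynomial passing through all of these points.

Forward differences of the values at u = -1, 0, 1, 2, 3, 4:
  h  : -8  -5  -2  1  4  7
  Δ  : 3  3  3  3  3
  Δ^2: 0  0  0  0
  Δ^3: 0  0  0
  Δ^4: 0  0
  Δ^5: 0
The first differences are constant (3) and nonzero, while all higher differences vanish, so the minimal degree is 1.

1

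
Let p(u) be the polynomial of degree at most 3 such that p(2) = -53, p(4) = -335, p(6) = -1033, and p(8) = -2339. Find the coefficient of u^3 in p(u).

-4

Write p(u) = au^3 + bu^2 + cu + d. Substituting each data point gives a linear system:
  8a + 4b + 2c + d = -53
  64a + 16b + 4c + d = -335
  216a + 36b + 6c + d = -1033
  512a + 64b + 8c + d = -2339
Solving the system yields a = -4, b = -4, c = -5, d = 5.
So p(u) = -4u^3 - 4u^2 - 5u + 5.
The leading coefficient is -4.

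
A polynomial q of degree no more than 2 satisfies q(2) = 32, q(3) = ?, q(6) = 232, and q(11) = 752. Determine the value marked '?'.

64

The 3 known points determine the degree-2 polynomial uniquely.
Write q(x) = ax^2 + bx + c. Substituting each data point gives a linear system:
  4a + 2b + c = 32
  36a + 6b + c = 232
  121a + 11b + c = 752
Solving the system yields a = 6, b = 2, c = 4.
So q(x) = 6x² + 2x + 4.
Then q(3) = 64.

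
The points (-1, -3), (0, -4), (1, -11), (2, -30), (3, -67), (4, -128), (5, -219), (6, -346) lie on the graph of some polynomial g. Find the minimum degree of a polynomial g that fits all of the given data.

Forward differences of the values at n = -1, 0, 1, 2, 3, 4, 5, 6:
  g  : -3  -4  -11  -30  -67  -128  -219  -346
  Δ  : -1  -7  -19  -37  -61  -91  -127
  Δ^2: -6  -12  -18  -24  -30  -36
  Δ^3: -6  -6  -6  -6  -6
  Δ^4: 0  0  0  0
  Δ^5: 0  0  0
  Δ^6: 0  0
  Δ^7: 0
The third differences are constant (-6) and nonzero, while all higher differences vanish, so the minimal degree is 3.

3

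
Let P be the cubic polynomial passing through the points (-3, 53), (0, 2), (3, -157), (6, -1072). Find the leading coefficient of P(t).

Write P(t) = at^3 + bt^2 + ct + d. Substituting each data point gives a linear system:
  -27a + 9b - 3c + d = 53
  d = 2
  27a + 9b + 3c + d = -157
  216a + 36b + 6c + d = -1072
Solving the system yields a = -4, b = -6, c = 1, d = 2.
So P(t) = -4t^3 - 6t^2 + t + 2.
The leading coefficient is -4.

-4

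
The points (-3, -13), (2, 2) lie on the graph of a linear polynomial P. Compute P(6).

14

Using the Lagrange interpolation formula with nodes -3, 2:
  L_0(n) = (n - 2) / -5
  L_1(n) = (n + 3) / 5
Then P(n) = -13·L_0(n) + 2·L_1(n).
Expanding and collecting terms gives P(n) = 3n - 4.
Evaluating at n = 6: P(6) = 14.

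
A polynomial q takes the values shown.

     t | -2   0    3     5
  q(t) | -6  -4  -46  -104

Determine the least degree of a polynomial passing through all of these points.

Divided differences on the nodes -2, 0, 3, 5:
  order 0: -6  -4  -46  -104
  order 1: 1  -14  -29
  order 2: -3  -3
  order 3: 0
The order-2 divided differences are all -3 (nonzero) and every higher order vanishes, so the data lies on a polynomial of degree exactly 2.

2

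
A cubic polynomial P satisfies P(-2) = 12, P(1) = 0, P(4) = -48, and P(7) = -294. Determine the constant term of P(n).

Write P(n) = an^3 + bn^2 + cn + d. Substituting each data point gives a linear system:
  -8a + 4b - 2c + d = 12
  a + b + c + d = 0
  64a + 16b + 4c + d = -48
  343a + 49b + 7c + d = -294
Solving the system yields a = -1, b = 1, c = 0, d = 0.
So P(n) = -n^3 + n^2.
The constant term is 0.

0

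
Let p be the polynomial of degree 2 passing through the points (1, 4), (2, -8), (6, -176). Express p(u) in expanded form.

p(u) = -6u^2 + 6u + 4

Write p(u) = au^2 + bu + c. Substituting each data point gives a linear system:
  a + b + c = 4
  4a + 2b + c = -8
  36a + 6b + c = -176
Solving the system yields a = -6, b = 6, c = 4.
So p(u) = -6u² + 6u + 4.
Check: p(2) = -8. ✓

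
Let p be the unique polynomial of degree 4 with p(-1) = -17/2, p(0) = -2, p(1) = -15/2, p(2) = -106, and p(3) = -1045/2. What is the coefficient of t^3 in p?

Write p(t) = at^4 + bt^3 + ct^2 + dt + e. Substituting each data point gives a linear system:
  a - b + c - d + e = -17/2
  e = -2
  a + b + c + d + e = -15/2
  16a + 8b + 4c + 2d + e = -106
  81a + 27b + 9c + 3d + e = -1045/2
Solving the system yields a = -6, b = -3/2, c = 0, d = 2, e = -2.
So p(t) = -6t^4 - (3/2)t^3 + 2t - 2.
The coefficient of t^3 is -3/2.

-3/2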